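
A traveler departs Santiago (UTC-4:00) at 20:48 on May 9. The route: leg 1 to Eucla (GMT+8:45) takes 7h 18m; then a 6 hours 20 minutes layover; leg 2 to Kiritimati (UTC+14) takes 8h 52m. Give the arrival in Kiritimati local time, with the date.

13:18 on May 11

Convert departure to UTC: 20:48 + 4:00 = 00:48 UTC on May 10.
Add 7 hours and 18 minutes leg 1 → 08:06 UTC.
Add 6 hours 20 minutes layover in Eucla → 14:26 UTC.
Add 8 hours and 52 minutes leg 2 → 23:18 UTC.
Kiritimati is UTC+14:00, so local arrival = 23:18 + 14:00 = 13:18 on May 11.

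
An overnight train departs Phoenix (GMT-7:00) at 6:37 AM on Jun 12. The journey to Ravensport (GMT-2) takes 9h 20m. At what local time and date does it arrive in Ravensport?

Convert departure to UTC: 6:37 AM + 7:00 = 1:37 PM UTC on Jun 12.
Add 9 hours and 20 minutes travel time → 10:57 PM UTC.
Ravensport is UTC−2:00, so local arrival = 10:57 PM − 2:00 = 8:57 PM on Jun 12.

8:57 PM on June 12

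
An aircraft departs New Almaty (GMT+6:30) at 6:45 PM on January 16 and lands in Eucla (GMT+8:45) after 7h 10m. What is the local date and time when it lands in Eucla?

4:10 AM on Jan 17

Convert departure to UTC: 6:45 PM − 6:30 = 12:15 PM UTC on Jan 16.
Add 7 hours and 10 minutes travel time → 7:25 PM UTC.
Eucla is UTC+8:45, so local arrival = 7:25 PM + 8:45 = 4:10 AM on Jan 17.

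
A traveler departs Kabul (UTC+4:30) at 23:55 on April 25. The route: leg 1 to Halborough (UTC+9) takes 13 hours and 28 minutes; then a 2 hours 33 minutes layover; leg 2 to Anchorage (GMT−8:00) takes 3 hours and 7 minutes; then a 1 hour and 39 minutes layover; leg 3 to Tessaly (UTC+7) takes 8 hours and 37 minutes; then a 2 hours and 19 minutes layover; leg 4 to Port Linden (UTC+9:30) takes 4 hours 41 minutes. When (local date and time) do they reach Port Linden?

17:19 on April 27

Convert departure to UTC: 23:55 − 4:30 = 19:25 UTC on Apr 25.
Add 13 hours 28 minutes leg 1 → 08:53 UTC (Apr 26).
Add 2 hours and 33 minutes layover in Halborough → 11:26 UTC.
Add 3 hours 7 minutes leg 2 → 14:33 UTC.
Add 1 hour 39 minutes layover in Anchorage → 16:12 UTC.
Add 8 hours and 37 minutes leg 3 → 00:49 UTC (Apr 27).
Add 2 hours and 19 minutes layover in Tessaly → 03:08 UTC.
Add 4 hours and 41 minutes leg 4 → 07:49 UTC.
Port Linden is UTC+9:30, so local arrival = 07:49 + 9:30 = 17:19 on Apr 27.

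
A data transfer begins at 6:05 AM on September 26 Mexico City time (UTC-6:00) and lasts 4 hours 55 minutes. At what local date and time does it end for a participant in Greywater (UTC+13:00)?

Convert start to UTC: 6:05 AM + 6:00 = 12:05 PM UTC on Sep 26.
Add 4 hours and 55 minutes duration → 5:00 PM UTC.
Greywater is UTC+13:00, so local end time = 5:00 PM + 13:00 = 6:00 AM on Sep 27.

6:00 AM on September 27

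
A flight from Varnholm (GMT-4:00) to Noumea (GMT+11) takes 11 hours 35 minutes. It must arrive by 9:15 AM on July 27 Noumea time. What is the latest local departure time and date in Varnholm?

6:40 AM on Jul 26

Target arrival in UTC: 9:15 AM − 11:00 = 10:15 PM on Jul 26.
Subtract 11 hours and 35 minutes → departure 10:40 AM UTC on Jul 26.
Varnholm is UTC−4:00: 10:40 AM − 4:00 = 6:40 AM on Jul 26.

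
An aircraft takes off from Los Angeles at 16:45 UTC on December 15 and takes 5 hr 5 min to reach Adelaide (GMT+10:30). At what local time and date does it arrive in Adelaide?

08:20 on Dec 16

Departure is given in UTC: 16:45 on Dec 15.
Add 5 hours and 5 minutes → 21:50 UTC.
Adelaide is UTC+10:30: 21:50 + 10:30 = 08:20 on Dec 16.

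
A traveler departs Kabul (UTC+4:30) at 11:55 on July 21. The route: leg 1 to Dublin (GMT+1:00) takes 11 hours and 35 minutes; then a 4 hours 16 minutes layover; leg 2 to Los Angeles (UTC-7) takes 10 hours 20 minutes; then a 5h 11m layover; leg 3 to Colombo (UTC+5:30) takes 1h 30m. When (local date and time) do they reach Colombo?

Convert departure to UTC: 11:55 − 4:30 = 07:25 UTC on Jul 21.
Add 11 hours and 35 minutes leg 1 → 19:00 UTC.
Add 4 hours and 16 minutes layover in Dublin → 23:16 UTC.
Add 10 hours 20 minutes leg 2 → 09:36 UTC (Jul 22).
Add 5 hours 11 minutes layover in Los Angeles → 14:47 UTC.
Add 1 hour 30 minutes leg 3 → 16:17 UTC.
Colombo is UTC+5:30, so local arrival = 16:17 + 5:30 = 21:47 on Jul 22.

21:47 on July 22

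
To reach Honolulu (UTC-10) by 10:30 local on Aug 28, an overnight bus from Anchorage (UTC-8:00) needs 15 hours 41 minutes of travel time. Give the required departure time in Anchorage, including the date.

20:49 on Aug 27

Target arrival in UTC: 10:30 + 10:00 = 20:30 on Aug 28.
Subtract 15 hours and 41 minutes → departure 04:49 UTC on Aug 28.
Anchorage is UTC−8:00: 04:49 − 8:00 = 20:49 on Aug 27.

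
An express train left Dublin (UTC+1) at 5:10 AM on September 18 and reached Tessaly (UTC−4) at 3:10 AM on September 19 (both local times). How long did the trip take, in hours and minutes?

27 hours

Departure in UTC: 5:10 AM − 1:00 = 4:10 AM on Sep 18.
Arrival in UTC: 3:10 AM + 4:00 = 7:10 AM on Sep 19.
Elapsed = 7:10 AM − 4:10 AM (+1 day) = 27 hours.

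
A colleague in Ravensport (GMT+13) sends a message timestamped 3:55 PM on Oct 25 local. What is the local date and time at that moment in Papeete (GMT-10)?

In UTC: 3:55 PM − 13:00 = 2:55 AM on Oct 25.
Papeete is UTC−10:00: 2:55 AM − 10:00 = 4:55 PM on Oct 24.

4:55 PM on Oct 24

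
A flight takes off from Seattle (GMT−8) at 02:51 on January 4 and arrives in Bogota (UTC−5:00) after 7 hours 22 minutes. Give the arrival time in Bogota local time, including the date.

Bogota is 3:00 ahead of Seattle.
After 7 hours and 22 minutes it is 10:13 in Seattle.
Shift by the zone difference: 10:13 + 3:00 = 13:13 on Jan 4 in Bogota.

13:13 on January 4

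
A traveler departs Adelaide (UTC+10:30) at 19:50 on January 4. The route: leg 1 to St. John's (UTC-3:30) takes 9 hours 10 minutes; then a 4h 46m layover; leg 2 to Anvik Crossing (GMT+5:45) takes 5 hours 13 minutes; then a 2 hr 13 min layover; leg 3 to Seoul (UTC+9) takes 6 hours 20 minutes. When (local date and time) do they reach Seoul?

Convert departure to UTC: 19:50 − 10:30 = 09:20 UTC on Jan 4.
Add 9 hours 10 minutes leg 1 → 18:30 UTC.
Add 4 hours and 46 minutes layover in St. John's → 23:16 UTC.
Add 5 hours and 13 minutes leg 2 → 04:29 UTC (Jan 5).
Add 2 hours 13 minutes layover in Anvik Crossing → 06:42 UTC.
Add 6 hours 20 minutes leg 3 → 13:02 UTC.
Seoul is UTC+9:00, so local arrival = 13:02 + 9:00 = 22:02 on Jan 5.

22:02 on Jan 5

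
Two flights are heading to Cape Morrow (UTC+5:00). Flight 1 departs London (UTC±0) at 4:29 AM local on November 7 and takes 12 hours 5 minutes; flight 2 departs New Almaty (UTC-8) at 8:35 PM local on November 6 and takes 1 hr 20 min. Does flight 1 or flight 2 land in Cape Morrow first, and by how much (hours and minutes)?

Flight 1 departs at 4:29 AM UTC (Nov 7).
+12 hours 5 minutes → arrive 4:34 PM UTC on Nov 7.
Flight 2 in UTC: 8:35 PM + 8:00 = 4:35 AM on Nov 7.
+1 hour 20 minutes → arrive 5:55 AM UTC on Nov 7.
Flight 2 lands earlier by 10 hours 39 minutes.

the second, by 10 hours 39 minutes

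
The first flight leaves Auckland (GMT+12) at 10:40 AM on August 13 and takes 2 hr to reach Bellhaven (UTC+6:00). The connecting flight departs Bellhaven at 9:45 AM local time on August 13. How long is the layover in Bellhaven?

3 hours 5 minutes

Convert departure to UTC: 10:40 AM − 12:00 = 10:40 PM UTC on Aug 12.
Add 2 hours flight time → 12:40 AM UTC (Aug 13).
Bellhaven is UTC+6:00, so local arrival = 12:40 AM + 6:00 = 6:40 AM on Aug 13.
Layover = 9:45 AM − 6:40 AM = 3 hours 5 minutes.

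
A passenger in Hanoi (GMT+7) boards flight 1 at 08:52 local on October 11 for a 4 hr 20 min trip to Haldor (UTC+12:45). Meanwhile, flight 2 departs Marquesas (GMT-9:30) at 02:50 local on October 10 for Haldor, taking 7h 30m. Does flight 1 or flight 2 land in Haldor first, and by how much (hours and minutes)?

the second, by 10 hours 22 minutes

Flight 1 in UTC: 08:52 − 7:00 = 01:52 on Oct 11.
+4 hours 20 minutes → arrive 06:12 UTC on Oct 11.
Flight 2 in UTC: 02:50 + 9:30 = 12:20 on Oct 10.
+7 hours and 30 minutes → arrive 19:50 UTC on Oct 10.
Flight 2 lands earlier by 10 hours 22 minutes.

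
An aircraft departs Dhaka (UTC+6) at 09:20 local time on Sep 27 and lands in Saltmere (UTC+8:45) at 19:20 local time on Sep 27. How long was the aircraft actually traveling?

Departure in UTC: 09:20 − 6:00 = 03:20 on Sep 27.
Arrival in UTC: 19:20 − 8:45 = 10:35 on Sep 27.
Elapsed = 10:35 − 03:20 = 7 hours 15 minutes.

7 hours 15 minutes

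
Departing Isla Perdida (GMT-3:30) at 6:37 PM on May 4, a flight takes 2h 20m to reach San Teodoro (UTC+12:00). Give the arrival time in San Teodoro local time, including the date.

Convert departure to UTC: 6:37 PM + 3:30 = 10:07 PM UTC on May 4.
Add 2 hours and 20 minutes travel time → 12:27 AM UTC (May 5).
San Teodoro is UTC+12:00, so local arrival = 12:27 AM + 12:00 = 12:27 PM on May 5.

12:27 PM on May 5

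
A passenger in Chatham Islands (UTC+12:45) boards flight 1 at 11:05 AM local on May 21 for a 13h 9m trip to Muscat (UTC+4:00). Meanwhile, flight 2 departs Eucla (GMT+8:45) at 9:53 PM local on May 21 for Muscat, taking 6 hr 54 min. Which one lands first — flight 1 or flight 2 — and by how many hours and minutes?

Flight 1 in UTC: 11:05 AM − 12:45 = 10:20 PM on May 20.
+13 hours and 9 minutes → arrive 11:29 AM UTC on May 21.
Flight 2 in UTC: 9:53 PM − 8:45 = 1:08 PM on May 21.
+6 hours and 54 minutes → arrive 8:02 PM UTC on May 21.
Flight 1 lands earlier by 8 hours 33 minutes.

the first, by 8 hours 33 minutes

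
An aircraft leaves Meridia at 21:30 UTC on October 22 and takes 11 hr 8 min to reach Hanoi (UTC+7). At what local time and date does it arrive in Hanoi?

Departure is given in UTC: 21:30 on Oct 22.
Add 11 hours and 8 minutes → 08:38 UTC (Oct 23).
Hanoi is UTC+7:00: 08:38 + 7:00 = 15:38 on Oct 23.

15:38 on Oct 23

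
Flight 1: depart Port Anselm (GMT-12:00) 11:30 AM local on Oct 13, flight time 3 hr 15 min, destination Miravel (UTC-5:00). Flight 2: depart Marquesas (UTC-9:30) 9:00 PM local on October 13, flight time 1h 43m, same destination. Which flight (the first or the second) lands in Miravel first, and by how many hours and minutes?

the first, by 5 hours 28 minutes

Flight 1 in UTC: 11:30 AM + 12:00 = 11:30 PM on Oct 13.
+3 hours 15 minutes → arrive 2:45 AM UTC on Oct 14.
Flight 2 in UTC: 9:00 PM + 9:30 = 6:30 AM on Oct 14.
+1 hour and 43 minutes → arrive 8:13 AM UTC on Oct 14.
Flight 1 lands earlier by 5 hours 28 minutes.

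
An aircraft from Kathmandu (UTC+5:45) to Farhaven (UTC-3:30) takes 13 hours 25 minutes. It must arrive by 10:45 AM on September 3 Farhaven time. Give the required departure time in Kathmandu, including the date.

6:35 AM on September 3

Target arrival in UTC: 10:45 AM + 3:30 = 2:15 PM on Sep 3.
Subtract 13 hours and 25 minutes → departure 12:50 AM UTC on Sep 3.
Kathmandu is UTC+5:45: 12:50 AM + 5:45 = 6:35 AM on Sep 3.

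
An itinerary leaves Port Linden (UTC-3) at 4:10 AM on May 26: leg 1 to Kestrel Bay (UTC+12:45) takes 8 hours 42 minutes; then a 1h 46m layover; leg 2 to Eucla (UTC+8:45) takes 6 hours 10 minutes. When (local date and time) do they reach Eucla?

8:33 AM on May 27

Convert departure to UTC: 4:10 AM + 3:00 = 7:10 AM UTC on May 26.
Add 8 hours 42 minutes leg 1 → 3:52 PM UTC.
Add 1 hour 46 minutes layover in Kestrel Bay → 5:38 PM UTC.
Add 6 hours 10 minutes leg 2 → 11:48 PM UTC.
Eucla is UTC+8:45, so local arrival = 11:48 PM + 8:45 = 8:33 AM on May 27.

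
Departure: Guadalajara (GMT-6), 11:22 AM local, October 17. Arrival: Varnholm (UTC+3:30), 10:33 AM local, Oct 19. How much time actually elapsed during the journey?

37 hours 41 minutes

Departure in UTC: 11:22 AM + 6:00 = 5:22 PM on Oct 17.
Arrival in UTC: 10:33 AM − 3:30 = 7:03 AM on Oct 19.
Elapsed = 7:03 AM − 5:22 PM (+2 days) = 37 hours 41 minutes.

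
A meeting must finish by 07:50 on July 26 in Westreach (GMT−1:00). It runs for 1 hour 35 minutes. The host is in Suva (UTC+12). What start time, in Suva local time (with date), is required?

19:15 on July 26

Target end time in UTC: 07:50 + 1:00 = 08:50 on Jul 26.
Subtract 1 hour and 35 minutes → start 07:15 UTC on Jul 26.
Suva is UTC+12:00: 07:15 + 12:00 = 19:15 on Jul 26.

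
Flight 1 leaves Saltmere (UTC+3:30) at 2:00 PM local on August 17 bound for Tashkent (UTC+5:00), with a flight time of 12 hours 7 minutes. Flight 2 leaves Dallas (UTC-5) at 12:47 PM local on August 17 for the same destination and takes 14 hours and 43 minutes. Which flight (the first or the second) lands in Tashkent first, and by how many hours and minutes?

Flight 1 in UTC: 2:00 PM − 3:30 = 10:30 AM on Aug 17.
+12 hours 7 minutes → arrive 10:37 PM UTC on Aug 17.
Flight 2 in UTC: 12:47 PM + 5:00 = 5:47 PM on Aug 17.
+14 hours and 43 minutes → arrive 8:30 AM UTC on Aug 18.
Flight 1 lands earlier by 9 hours 53 minutes.

the first, by 9 hours 53 minutes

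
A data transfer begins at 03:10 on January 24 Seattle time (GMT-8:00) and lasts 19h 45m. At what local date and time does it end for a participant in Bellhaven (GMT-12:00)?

Convert start to UTC: 03:10 + 8:00 = 11:10 UTC on Jan 24.
Add 19 hours and 45 minutes duration → 06:55 UTC (Jan 25).
Bellhaven is UTC−12:00, so local end time = 06:55 − 12:00 = 18:55 on Jan 24.

18:55 on Jan 24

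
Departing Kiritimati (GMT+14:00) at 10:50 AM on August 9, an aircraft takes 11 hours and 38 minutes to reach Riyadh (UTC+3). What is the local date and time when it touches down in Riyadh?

11:28 AM on Aug 9

Convert departure to UTC: 10:50 AM − 14:00 = 8:50 PM UTC on Aug 8.
Add 11 hours and 38 minutes travel time → 8:28 AM UTC (Aug 9).
Riyadh is UTC+3:00, so local arrival = 8:28 AM + 3:00 = 11:28 AM on Aug 9.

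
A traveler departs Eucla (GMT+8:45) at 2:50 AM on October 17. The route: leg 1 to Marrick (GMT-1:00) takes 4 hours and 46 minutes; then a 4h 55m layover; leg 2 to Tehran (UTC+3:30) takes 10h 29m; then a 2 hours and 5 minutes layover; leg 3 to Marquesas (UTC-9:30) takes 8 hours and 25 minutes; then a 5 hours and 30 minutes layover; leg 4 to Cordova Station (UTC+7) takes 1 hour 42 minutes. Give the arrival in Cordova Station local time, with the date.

2:57 PM on October 18

Convert departure to UTC: 2:50 AM − 8:45 = 6:05 PM UTC on Oct 16.
Add 4 hours 46 minutes leg 1 → 10:51 PM UTC.
Add 4 hours 55 minutes layover in Marrick → 3:46 AM UTC (Oct 17).
Add 10 hours and 29 minutes leg 2 → 2:15 PM UTC.
Add 2 hours 5 minutes layover in Tehran → 4:20 PM UTC.
Add 8 hours 25 minutes leg 3 → 12:45 AM UTC (Oct 18).
Add 5 hours and 30 minutes layover in Marquesas → 6:15 AM UTC.
Add 1 hour and 42 minutes leg 4 → 7:57 AM UTC.
Cordova Station is UTC+7:00, so local arrival = 7:57 AM + 7:00 = 2:57 PM on Oct 18.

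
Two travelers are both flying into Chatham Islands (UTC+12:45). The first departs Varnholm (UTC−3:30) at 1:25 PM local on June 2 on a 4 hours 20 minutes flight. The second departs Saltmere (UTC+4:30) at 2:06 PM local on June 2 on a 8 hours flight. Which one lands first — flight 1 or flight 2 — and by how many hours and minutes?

Flight 1 in UTC: 1:25 PM + 3:30 = 4:55 PM on Jun 2.
+4 hours and 20 minutes → arrive 9:15 PM UTC on Jun 2.
Flight 2 in UTC: 2:06 PM − 4:30 = 9:36 AM on Jun 2.
+8 hours → arrive 5:36 PM UTC on Jun 2.
Flight 2 lands earlier by 3 hours 39 minutes.

the second, by 3 hours 39 minutes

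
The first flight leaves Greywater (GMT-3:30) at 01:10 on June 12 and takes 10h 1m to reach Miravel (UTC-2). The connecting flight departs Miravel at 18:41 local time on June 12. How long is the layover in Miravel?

Convert departure to UTC: 01:10 + 3:30 = 04:40 UTC on Jun 12.
Add 10 hours 1 minute flight time → 14:41 UTC.
Miravel is UTC−2:00, so local arrival = 14:41 − 2:00 = 12:41 on Jun 12.
Layover = 18:41 − 12:41 = 6 hours.

6 hours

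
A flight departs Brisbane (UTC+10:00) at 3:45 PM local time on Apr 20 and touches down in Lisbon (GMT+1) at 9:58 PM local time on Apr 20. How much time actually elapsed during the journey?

15 hours 13 minutes

Departure in UTC: 3:45 PM − 10:00 = 5:45 AM on Apr 20.
Arrival in UTC: 9:58 PM − 1:00 = 8:58 PM on Apr 20.
Elapsed = 8:58 PM − 5:45 AM = 15 hours 13 minutes.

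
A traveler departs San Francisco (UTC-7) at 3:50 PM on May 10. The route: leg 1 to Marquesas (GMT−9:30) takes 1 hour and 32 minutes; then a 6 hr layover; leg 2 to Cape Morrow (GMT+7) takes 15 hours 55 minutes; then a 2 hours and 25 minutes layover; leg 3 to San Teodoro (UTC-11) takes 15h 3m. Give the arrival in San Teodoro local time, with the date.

Convert departure to UTC: 3:50 PM + 7:00 = 10:50 PM UTC on May 10.
Add 1 hour 32 minutes leg 1 → 12:22 AM UTC (May 11).
Add 6 hours layover in Marquesas → 6:22 AM UTC.
Add 15 hours 55 minutes leg 2 → 10:17 PM UTC.
Add 2 hours 25 minutes layover in Cape Morrow → 12:42 AM UTC (May 12).
Add 15 hours 3 minutes leg 3 → 3:45 PM UTC.
San Teodoro is UTC−11:00, so local arrival = 3:45 PM − 11:00 = 4:45 AM on May 12.

4:45 AM on May 12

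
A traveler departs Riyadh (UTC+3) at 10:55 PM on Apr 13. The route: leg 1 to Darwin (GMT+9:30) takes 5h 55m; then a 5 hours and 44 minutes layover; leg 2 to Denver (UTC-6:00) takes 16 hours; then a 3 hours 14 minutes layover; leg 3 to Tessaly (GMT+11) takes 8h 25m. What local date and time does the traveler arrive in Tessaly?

10:13 PM on Apr 15

Convert departure to UTC: 10:55 PM − 3:00 = 7:55 PM UTC on Apr 13.
Add 5 hours and 55 minutes leg 1 → 1:50 AM UTC (Apr 14).
Add 5 hours and 44 minutes layover in Darwin → 7:34 AM UTC.
Add 16 hours leg 2 → 11:34 PM UTC.
Add 3 hours 14 minutes layover in Denver → 2:48 AM UTC (Apr 15).
Add 8 hours 25 minutes leg 3 → 11:13 AM UTC.
Tessaly is UTC+11:00, so local arrival = 11:13 AM + 11:00 = 10:13 PM on Apr 15.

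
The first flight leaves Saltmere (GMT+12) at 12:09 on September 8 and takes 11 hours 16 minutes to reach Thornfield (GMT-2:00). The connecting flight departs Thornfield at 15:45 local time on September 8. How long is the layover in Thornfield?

Convert departure to UTC: 12:09 − 12:00 = 00:09 UTC on Sep 8.
Add 11 hours 16 minutes flight time → 11:25 UTC.
Thornfield is UTC−2:00, so local arrival = 11:25 − 2:00 = 09:25 on Sep 8.
Layover = 15:45 − 09:25 = 6 hours 20 minutes.

6 hours 20 minutes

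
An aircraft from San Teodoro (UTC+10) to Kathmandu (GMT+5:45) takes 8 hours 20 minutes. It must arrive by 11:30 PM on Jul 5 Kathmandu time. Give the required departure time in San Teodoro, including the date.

7:25 PM on July 5

Target arrival in UTC: 11:30 PM − 5:45 = 5:45 PM on Jul 5.
Subtract 8 hours and 20 minutes → departure 9:25 AM UTC on Jul 5.
San Teodoro is UTC+10:00: 9:25 AM + 10:00 = 7:25 PM on Jul 5.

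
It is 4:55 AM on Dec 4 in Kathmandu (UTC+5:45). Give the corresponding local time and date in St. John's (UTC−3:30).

7:40 PM on December 3

In UTC: 4:55 AM − 5:45 = 11:10 PM on Dec 3.
St. John's is UTC−3:30: 11:10 PM − 3:30 = 7:40 PM on Dec 3.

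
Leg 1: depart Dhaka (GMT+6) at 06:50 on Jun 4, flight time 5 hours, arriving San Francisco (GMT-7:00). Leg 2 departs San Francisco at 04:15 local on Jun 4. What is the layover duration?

5 hours 25 minutes

Convert departure to UTC: 06:50 − 6:00 = 00:50 UTC on Jun 4.
Add 5 hours flight time → 05:50 UTC.
San Francisco is UTC−7:00, so local arrival = 05:50 − 7:00 = 22:50 on Jun 3.
Layover = 04:15 − 22:50 (+1 day) = 5 hours 25 minutes.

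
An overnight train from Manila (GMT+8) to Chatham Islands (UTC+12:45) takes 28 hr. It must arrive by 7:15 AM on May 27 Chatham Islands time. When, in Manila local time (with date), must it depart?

Target arrival in UTC: 7:15 AM − 12:45 = 6:30 PM on May 26.
Subtract 28 hours → departure 2:30 PM UTC on May 25.
Manila is UTC+8:00: 2:30 PM + 8:00 = 10:30 PM on May 25.

10:30 PM on May 25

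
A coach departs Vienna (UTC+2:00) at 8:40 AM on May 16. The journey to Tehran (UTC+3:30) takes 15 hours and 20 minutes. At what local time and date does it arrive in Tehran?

1:30 AM on May 17

Convert departure to UTC: 8:40 AM − 2:00 = 6:40 AM UTC on May 16.
Add 15 hours 20 minutes travel time → 10:00 PM UTC.
Tehran is UTC+3:30, so local arrival = 10:00 PM + 3:30 = 1:30 AM on May 17.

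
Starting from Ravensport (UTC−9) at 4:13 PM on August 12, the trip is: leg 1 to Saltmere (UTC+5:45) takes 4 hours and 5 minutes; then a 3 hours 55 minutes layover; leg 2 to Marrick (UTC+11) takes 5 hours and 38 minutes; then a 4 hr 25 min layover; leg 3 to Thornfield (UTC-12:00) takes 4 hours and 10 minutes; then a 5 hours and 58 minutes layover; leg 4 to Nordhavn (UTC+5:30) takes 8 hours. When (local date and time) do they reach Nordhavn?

Convert departure to UTC: 4:13 PM + 9:00 = 1:13 AM UTC on Aug 13.
Add 4 hours and 5 minutes leg 1 → 5:18 AM UTC.
Add 3 hours and 55 minutes layover in Saltmere → 9:13 AM UTC.
Add 5 hours 38 minutes leg 2 → 2:51 PM UTC.
Add 4 hours 25 minutes layover in Marrick → 7:16 PM UTC.
Add 4 hours 10 minutes leg 3 → 11:26 PM UTC.
Add 5 hours 58 minutes layover in Thornfield → 5:24 AM UTC (Aug 14).
Add 8 hours leg 4 → 1:24 PM UTC.
Nordhavn is UTC+5:30, so local arrival = 1:24 PM + 5:30 = 6:54 PM on Aug 14.

6:54 PM on August 14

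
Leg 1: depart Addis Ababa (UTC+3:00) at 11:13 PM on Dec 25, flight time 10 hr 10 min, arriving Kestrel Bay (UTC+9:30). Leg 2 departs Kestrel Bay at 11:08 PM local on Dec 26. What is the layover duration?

7 hours 15 minutes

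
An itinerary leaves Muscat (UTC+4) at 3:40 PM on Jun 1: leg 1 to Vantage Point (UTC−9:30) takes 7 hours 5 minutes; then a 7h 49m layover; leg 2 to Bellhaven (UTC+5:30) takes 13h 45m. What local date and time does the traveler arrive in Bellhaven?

9:49 PM on June 2

Convert departure to UTC: 3:40 PM − 4:00 = 11:40 AM UTC on Jun 1.
Add 7 hours and 5 minutes leg 1 → 6:45 PM UTC.
Add 7 hours 49 minutes layover in Vantage Point → 2:34 AM UTC (Jun 2).
Add 13 hours 45 minutes leg 2 → 4:19 PM UTC.
Bellhaven is UTC+5:30, so local arrival = 4:19 PM + 5:30 = 9:49 PM on Jun 2.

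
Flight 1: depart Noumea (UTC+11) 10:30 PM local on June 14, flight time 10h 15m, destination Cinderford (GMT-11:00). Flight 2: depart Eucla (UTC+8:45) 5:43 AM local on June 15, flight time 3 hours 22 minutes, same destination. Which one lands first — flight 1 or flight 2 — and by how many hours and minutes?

the first, by 2 hours 35 minutes

Flight 1 in UTC: 10:30 PM − 11:00 = 11:30 AM on Jun 14.
+10 hours 15 minutes → arrive 9:45 PM UTC on Jun 14.
Flight 2 in UTC: 5:43 AM − 8:45 = 8:58 PM on Jun 14.
+3 hours and 22 minutes → arrive 12:20 AM UTC on Jun 15.
Flight 1 lands earlier by 2 hours 35 minutes.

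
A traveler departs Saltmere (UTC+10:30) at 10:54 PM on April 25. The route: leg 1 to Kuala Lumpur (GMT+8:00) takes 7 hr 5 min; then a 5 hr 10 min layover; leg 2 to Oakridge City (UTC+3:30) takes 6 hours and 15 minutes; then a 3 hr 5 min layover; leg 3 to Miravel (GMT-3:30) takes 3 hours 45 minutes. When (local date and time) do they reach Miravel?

10:14 AM on April 26

Convert departure to UTC: 10:54 PM − 10:30 = 12:24 PM UTC on Apr 25.
Add 7 hours and 5 minutes leg 1 → 7:29 PM UTC.
Add 5 hours and 10 minutes layover in Kuala Lumpur → 12:39 AM UTC (Apr 26).
Add 6 hours 15 minutes leg 2 → 6:54 AM UTC.
Add 3 hours 5 minutes layover in Oakridge City → 9:59 AM UTC.
Add 3 hours and 45 minutes leg 3 → 1:44 PM UTC.
Miravel is UTC−3:30, so local arrival = 1:44 PM − 3:30 = 10:14 AM on Apr 26.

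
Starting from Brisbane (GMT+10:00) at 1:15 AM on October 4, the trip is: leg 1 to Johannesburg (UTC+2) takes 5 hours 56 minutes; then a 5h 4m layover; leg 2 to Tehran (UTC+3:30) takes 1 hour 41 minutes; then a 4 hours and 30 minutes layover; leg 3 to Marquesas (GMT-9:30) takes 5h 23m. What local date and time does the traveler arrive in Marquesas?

4:19 AM on Oct 4

Convert departure to UTC: 1:15 AM − 10:00 = 3:15 PM UTC on Oct 3.
Add 5 hours and 56 minutes leg 1 → 9:11 PM UTC.
Add 5 hours 4 minutes layover in Johannesburg → 2:15 AM UTC (Oct 4).
Add 1 hour 41 minutes leg 2 → 3:56 AM UTC.
Add 4 hours and 30 minutes layover in Tehran → 8:26 AM UTC.
Add 5 hours and 23 minutes leg 3 → 1:49 PM UTC.
Marquesas is UTC−9:30, so local arrival = 1:49 PM − 9:30 = 4:19 AM on Oct 4.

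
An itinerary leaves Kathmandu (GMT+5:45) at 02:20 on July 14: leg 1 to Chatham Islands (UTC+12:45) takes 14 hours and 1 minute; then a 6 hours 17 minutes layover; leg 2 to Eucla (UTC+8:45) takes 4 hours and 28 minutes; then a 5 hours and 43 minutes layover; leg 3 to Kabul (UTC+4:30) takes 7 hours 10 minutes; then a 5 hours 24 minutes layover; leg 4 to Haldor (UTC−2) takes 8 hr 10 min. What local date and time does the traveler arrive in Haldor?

Convert departure to UTC: 02:20 − 5:45 = 20:35 UTC on Jul 13.
Add 14 hours and 1 minute leg 1 → 10:36 UTC (Jul 14).
Add 6 hours 17 minutes layover in Chatham Islands → 16:53 UTC.
Add 4 hours and 28 minutes leg 2 → 21:21 UTC.
Add 5 hours and 43 minutes layover in Eucla → 03:04 UTC (Jul 15).
Add 7 hours and 10 minutes leg 3 → 10:14 UTC.
Add 5 hours and 24 minutes layover in Kabul → 15:38 UTC.
Add 8 hours and 10 minutes leg 4 → 23:48 UTC.
Haldor is UTC−2:00, so local arrival = 23:48 − 2:00 = 21:48 on Jul 15.

21:48 on Jul 15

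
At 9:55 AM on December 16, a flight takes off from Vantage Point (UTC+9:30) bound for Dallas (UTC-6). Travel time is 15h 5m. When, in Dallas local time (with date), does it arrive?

Dallas is 15:30 behind Vantage Point.
After 15 hours and 5 minutes it is 1:00 AM (Dec 17) in Vantage Point.
Shift by the zone difference: 1:00 AM − 15:30 = 9:30 AM on Dec 16 in Dallas.

9:30 AM on December 16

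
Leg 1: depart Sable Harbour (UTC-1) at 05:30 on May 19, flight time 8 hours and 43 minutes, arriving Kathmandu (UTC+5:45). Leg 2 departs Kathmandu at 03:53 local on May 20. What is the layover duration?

Convert departure to UTC: 05:30 + 1:00 = 06:30 UTC on May 19.
Add 8 hours and 43 minutes flight time → 15:13 UTC.
Kathmandu is UTC+5:45, so local arrival = 15:13 + 5:45 = 20:58 on May 19.
Layover = 03:53 − 20:58 (+1 day) = 6 hours 55 minutes.

6 hours 55 minutes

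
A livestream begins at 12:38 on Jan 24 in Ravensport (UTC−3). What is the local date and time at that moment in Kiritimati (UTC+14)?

05:38 on January 25

In UTC: 12:38 + 3:00 = 15:38 on Jan 24.
Kiritimati is UTC+14:00: 15:38 + 14:00 = 05:38 on Jan 25.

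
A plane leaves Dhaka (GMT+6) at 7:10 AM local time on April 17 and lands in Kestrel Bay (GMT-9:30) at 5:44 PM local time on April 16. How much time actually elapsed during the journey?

2 hours 4 minutes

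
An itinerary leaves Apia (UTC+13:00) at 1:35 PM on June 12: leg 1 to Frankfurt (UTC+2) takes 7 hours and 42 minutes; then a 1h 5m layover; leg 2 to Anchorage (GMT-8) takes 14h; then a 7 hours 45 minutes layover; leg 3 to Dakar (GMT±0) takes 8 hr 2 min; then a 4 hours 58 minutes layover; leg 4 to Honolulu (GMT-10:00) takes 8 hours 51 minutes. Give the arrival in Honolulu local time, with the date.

6:58 PM on June 13

Convert departure to UTC: 1:35 PM − 13:00 = 12:35 AM UTC on Jun 12.
Add 7 hours 42 minutes leg 1 → 8:17 AM UTC.
Add 1 hour and 5 minutes layover in Frankfurt → 9:22 AM UTC.
Add 14 hours leg 2 → 11:22 PM UTC.
Add 7 hours and 45 minutes layover in Anchorage → 7:07 AM UTC (Jun 13).
Add 8 hours 2 minutes leg 3 → 3:09 PM UTC.
Add 4 hours and 58 minutes layover in Dakar → 8:07 PM UTC.
Add 8 hours and 51 minutes leg 4 → 4:58 AM UTC (Jun 14).
Honolulu is UTC−10:00, so local arrival = 4:58 AM − 10:00 = 6:58 PM on Jun 13.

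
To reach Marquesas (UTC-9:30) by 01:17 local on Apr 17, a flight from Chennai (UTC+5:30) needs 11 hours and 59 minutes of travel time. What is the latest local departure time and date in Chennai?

04:18 on April 17

Target arrival in UTC: 01:17 + 9:30 = 10:47 on Apr 17.
Subtract 11 hours 59 minutes → departure 22:48 UTC on Apr 16.
Chennai is UTC+5:30: 22:48 + 5:30 = 04:18 on Apr 17.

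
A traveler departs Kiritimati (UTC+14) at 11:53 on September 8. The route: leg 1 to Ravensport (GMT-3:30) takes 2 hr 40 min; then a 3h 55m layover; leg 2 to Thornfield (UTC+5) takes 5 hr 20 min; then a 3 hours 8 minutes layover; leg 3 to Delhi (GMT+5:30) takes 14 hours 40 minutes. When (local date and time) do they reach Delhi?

Convert departure to UTC: 11:53 − 14:00 = 21:53 UTC on Sep 7.
Add 2 hours 40 minutes leg 1 → 00:33 UTC (Sep 8).
Add 3 hours and 55 minutes layover in Ravensport → 04:28 UTC.
Add 5 hours and 20 minutes leg 2 → 09:48 UTC.
Add 3 hours and 8 minutes layover in Thornfield → 12:56 UTC.
Add 14 hours and 40 minutes leg 3 → 03:36 UTC (Sep 9).
Delhi is UTC+5:30, so local arrival = 03:36 + 5:30 = 09:06 on Sep 9.

09:06 on September 9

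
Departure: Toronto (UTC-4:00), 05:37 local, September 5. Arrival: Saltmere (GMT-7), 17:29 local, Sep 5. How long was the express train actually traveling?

14 hours 52 minutes

Departure in UTC: 05:37 + 4:00 = 09:37 on Sep 5.
Arrival in UTC: 17:29 + 7:00 = 00:29 on Sep 6.
Elapsed = 00:29 − 09:37 (+1 day) = 14 hours 52 minutes.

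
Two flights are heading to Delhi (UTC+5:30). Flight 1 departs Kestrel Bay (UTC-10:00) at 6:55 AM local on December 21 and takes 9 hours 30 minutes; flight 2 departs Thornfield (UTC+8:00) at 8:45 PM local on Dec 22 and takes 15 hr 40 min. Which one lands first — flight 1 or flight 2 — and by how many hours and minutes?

Flight 1 in UTC: 6:55 AM + 10:00 = 4:55 PM on Dec 21.
+9 hours and 30 minutes → arrive 2:25 AM UTC on Dec 22.
Flight 2 in UTC: 8:45 PM − 8:00 = 12:45 PM on Dec 22.
+15 hours and 40 minutes → arrive 4:25 AM UTC on Dec 23.
Flight 1 lands earlier by 26 hours.

the first, by 26 hours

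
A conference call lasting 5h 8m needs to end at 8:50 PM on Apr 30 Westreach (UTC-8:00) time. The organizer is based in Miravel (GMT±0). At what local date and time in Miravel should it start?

11:42 PM on Apr 30

Target end time in UTC: 8:50 PM + 8:00 = 4:50 AM on May 1.
Subtract 5 hours 8 minutes → start 11:42 PM UTC on Apr 30.
Miravel is UTC+0, so start is 11:42 PM on Apr 30.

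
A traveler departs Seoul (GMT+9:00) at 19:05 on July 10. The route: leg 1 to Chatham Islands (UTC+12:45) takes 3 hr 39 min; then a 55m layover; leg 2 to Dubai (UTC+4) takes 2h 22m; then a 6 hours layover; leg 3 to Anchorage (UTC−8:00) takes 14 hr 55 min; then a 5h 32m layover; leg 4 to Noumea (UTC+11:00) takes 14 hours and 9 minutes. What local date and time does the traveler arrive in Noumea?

Convert departure to UTC: 19:05 − 9:00 = 10:05 UTC on Jul 10.
Add 3 hours 39 minutes leg 1 → 13:44 UTC.
Add 55 minutes layover in Chatham Islands → 14:39 UTC.
Add 2 hours and 22 minutes leg 2 → 17:01 UTC.
Add 6 hours layover in Dubai → 23:01 UTC.
Add 14 hours and 55 minutes leg 3 → 13:56 UTC (Jul 11).
Add 5 hours 32 minutes layover in Anchorage → 19:28 UTC.
Add 14 hours 9 minutes leg 4 → 09:37 UTC (Jul 12).
Noumea is UTC+11:00, so local arrival = 09:37 + 11:00 = 20:37 on Jul 12.

20:37 on July 12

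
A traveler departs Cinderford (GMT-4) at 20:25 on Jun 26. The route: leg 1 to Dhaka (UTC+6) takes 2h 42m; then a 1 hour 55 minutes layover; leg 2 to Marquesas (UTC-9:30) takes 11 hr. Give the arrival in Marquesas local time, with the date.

Convert departure to UTC: 20:25 + 4:00 = 00:25 UTC on Jun 27.
Add 2 hours 42 minutes leg 1 → 03:07 UTC.
Add 1 hour and 55 minutes layover in Dhaka → 05:02 UTC.
Add 11 hours leg 2 → 16:02 UTC.
Marquesas is UTC−9:30, so local arrival = 16:02 − 9:30 = 06:32 on Jun 27.

06:32 on June 27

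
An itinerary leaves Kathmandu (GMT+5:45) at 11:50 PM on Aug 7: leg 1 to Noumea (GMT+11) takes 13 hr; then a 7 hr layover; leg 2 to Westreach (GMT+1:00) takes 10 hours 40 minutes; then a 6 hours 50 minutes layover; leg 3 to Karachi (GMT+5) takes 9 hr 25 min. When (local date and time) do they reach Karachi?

10:00 PM on August 9

Convert departure to UTC: 11:50 PM − 5:45 = 6:05 PM UTC on Aug 7.
Add 13 hours leg 1 → 7:05 AM UTC (Aug 8).
Add 7 hours layover in Noumea → 2:05 PM UTC.
Add 10 hours 40 minutes leg 2 → 12:45 AM UTC (Aug 9).
Add 6 hours 50 minutes layover in Westreach → 7:35 AM UTC.
Add 9 hours and 25 minutes leg 3 → 5:00 PM UTC.
Karachi is UTC+5:00, so local arrival = 5:00 PM + 5:00 = 10:00 PM on Aug 9.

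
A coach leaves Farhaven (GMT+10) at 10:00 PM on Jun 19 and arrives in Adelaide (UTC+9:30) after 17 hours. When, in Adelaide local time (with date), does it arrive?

2:30 PM on June 20

Convert departure to UTC: 10:00 PM − 10:00 = 12:00 PM UTC on Jun 19.
Add 17 hours travel time → 5:00 AM UTC (Jun 20).
Adelaide is UTC+9:30, so local arrival = 5:00 AM + 9:30 = 2:30 PM on Jun 20.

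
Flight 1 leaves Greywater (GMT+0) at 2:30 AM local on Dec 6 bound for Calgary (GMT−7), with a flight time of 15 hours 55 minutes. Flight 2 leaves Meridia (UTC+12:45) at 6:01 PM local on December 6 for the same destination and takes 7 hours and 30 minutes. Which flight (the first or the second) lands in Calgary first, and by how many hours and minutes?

the second, by 5 hours 39 minutes

Flight 1 departs at 2:30 AM UTC (Dec 6).
+15 hours and 55 minutes → arrive 6:25 PM UTC on Dec 6.
Flight 2 in UTC: 6:01 PM − 12:45 = 5:16 AM on Dec 6.
+7 hours 30 minutes → arrive 12:46 PM UTC on Dec 6.
Flight 2 lands earlier by 5 hours 39 minutes.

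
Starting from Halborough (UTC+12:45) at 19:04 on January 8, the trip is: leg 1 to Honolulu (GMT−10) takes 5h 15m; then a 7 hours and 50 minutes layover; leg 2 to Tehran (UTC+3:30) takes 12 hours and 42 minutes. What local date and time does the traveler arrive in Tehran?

11:36 on Jan 9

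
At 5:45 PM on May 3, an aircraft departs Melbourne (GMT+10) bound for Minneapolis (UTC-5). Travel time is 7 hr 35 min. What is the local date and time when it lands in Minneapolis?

10:20 AM on May 3

Convert departure to UTC: 5:45 PM − 10:00 = 7:45 AM UTC on May 3.
Add 7 hours 35 minutes travel time → 3:20 PM UTC.
Minneapolis is UTC−5:00, so local arrival = 3:20 PM − 5:00 = 10:20 AM on May 3.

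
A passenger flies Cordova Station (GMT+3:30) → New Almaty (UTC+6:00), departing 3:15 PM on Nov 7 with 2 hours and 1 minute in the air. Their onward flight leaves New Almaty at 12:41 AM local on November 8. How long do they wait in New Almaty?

Convert departure to UTC: 3:15 PM − 3:30 = 11:45 AM UTC on Nov 7.
Add 2 hours 1 minute flight time → 1:46 PM UTC.
New Almaty is UTC+6:00, so local arrival = 1:46 PM + 6:00 = 7:46 PM on Nov 7.
Layover = 12:41 AM − 7:46 PM (+1 day) = 4 hours 55 minutes.

4 hours 55 minutes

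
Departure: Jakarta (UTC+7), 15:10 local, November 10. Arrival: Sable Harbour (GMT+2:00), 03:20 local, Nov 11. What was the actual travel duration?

17 hours 10 minutes

Departure in UTC: 15:10 − 7:00 = 08:10 on Nov 10.
Arrival in UTC: 03:20 − 2:00 = 01:20 on Nov 11.
Elapsed = 01:20 − 08:10 (+1 day) = 17 hours 10 minutes.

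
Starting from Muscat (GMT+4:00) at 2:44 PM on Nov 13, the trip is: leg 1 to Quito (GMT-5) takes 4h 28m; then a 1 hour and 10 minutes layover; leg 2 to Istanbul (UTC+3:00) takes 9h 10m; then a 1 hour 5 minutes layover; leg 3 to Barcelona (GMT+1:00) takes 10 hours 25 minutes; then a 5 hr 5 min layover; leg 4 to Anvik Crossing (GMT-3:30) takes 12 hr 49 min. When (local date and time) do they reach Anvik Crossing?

Convert departure to UTC: 2:44 PM − 4:00 = 10:44 AM UTC on Nov 13.
Add 4 hours and 28 minutes leg 1 → 3:12 PM UTC.
Add 1 hour 10 minutes layover in Quito → 4:22 PM UTC.
Add 9 hours and 10 minutes leg 2 → 1:32 AM UTC (Nov 14).
Add 1 hour 5 minutes layover in Istanbul → 2:37 AM UTC.
Add 10 hours and 25 minutes leg 3 → 1:02 PM UTC.
Add 5 hours and 5 minutes layover in Barcelona → 6:07 PM UTC.
Add 12 hours and 49 minutes leg 4 → 6:56 AM UTC (Nov 15).
Anvik Crossing is UTC−3:30, so local arrival = 6:56 AM − 3:30 = 3:26 AM on Nov 15.

3:26 AM on November 15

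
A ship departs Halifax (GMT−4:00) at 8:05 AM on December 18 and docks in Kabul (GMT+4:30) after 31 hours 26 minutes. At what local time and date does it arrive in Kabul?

12:01 AM on Dec 20

Convert departure to UTC: 8:05 AM + 4:00 = 12:05 PM UTC on Dec 18.
Add 31 hours and 26 minutes travel time → 7:31 PM UTC (Dec 19).
Kabul is UTC+4:30, so local arrival = 7:31 PM + 4:30 = 12:01 AM on Dec 20.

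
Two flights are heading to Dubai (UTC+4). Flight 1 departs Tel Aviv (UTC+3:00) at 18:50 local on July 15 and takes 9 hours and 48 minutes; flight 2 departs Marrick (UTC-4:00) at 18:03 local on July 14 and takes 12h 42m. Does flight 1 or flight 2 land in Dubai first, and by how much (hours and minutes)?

the second, by 14 hours 53 minutes

Flight 1 in UTC: 18:50 − 3:00 = 15:50 on Jul 15.
+9 hours 48 minutes → arrive 01:38 UTC on Jul 16.
Flight 2 in UTC: 18:03 + 4:00 = 22:03 on Jul 14.
+12 hours and 42 minutes → arrive 10:45 UTC on Jul 15.
Flight 2 lands earlier by 14 hours 53 minutes.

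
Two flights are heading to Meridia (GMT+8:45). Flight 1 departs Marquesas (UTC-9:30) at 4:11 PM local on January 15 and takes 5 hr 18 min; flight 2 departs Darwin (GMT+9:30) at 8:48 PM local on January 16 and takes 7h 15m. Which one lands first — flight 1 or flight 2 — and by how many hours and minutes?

the first, by 11 hours 34 minutes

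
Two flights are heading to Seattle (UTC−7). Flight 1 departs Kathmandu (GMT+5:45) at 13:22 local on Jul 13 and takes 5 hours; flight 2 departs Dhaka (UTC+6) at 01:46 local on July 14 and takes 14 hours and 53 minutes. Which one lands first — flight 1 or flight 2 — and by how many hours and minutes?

Flight 1 in UTC: 13:22 − 5:45 = 07:37 on Jul 13.
+5 hours → arrive 12:37 UTC on Jul 13.
Flight 2 in UTC: 01:46 − 6:00 = 19:46 on Jul 13.
+14 hours 53 minutes → arrive 10:39 UTC on Jul 14.
Flight 1 lands earlier by 22 hours 2 minutes.

the first, by 22 hours 2 minutes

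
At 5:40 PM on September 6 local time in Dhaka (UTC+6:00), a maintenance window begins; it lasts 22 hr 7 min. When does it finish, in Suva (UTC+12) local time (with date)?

9:47 PM on September 7

Convert start to UTC: 5:40 PM − 6:00 = 11:40 AM UTC on Sep 6.
Add 22 hours and 7 minutes duration → 9:47 AM UTC (Sep 7).
Suva is UTC+12:00, so local end time = 9:47 AM + 12:00 = 9:47 PM on Sep 7.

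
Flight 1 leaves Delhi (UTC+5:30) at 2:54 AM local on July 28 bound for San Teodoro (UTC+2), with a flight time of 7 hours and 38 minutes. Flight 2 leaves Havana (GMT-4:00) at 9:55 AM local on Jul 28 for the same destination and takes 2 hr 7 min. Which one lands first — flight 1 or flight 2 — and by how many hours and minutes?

the first, by 11 hours

Flight 1 in UTC: 2:54 AM − 5:30 = 9:24 PM on Jul 27.
+7 hours 38 minutes → arrive 5:02 AM UTC on Jul 28.
Flight 2 in UTC: 9:55 AM + 4:00 = 1:55 PM on Jul 28.
+2 hours 7 minutes → arrive 4:02 PM UTC on Jul 28.
Flight 1 lands earlier by 11 hours.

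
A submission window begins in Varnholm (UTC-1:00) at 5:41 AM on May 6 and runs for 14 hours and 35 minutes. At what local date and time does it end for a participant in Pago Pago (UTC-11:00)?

10:16 AM on May 6

Convert start to UTC: 5:41 AM + 1:00 = 6:41 AM UTC on May 6.
Add 14 hours and 35 minutes duration → 9:16 PM UTC.
Pago Pago is UTC−11:00, so local end time = 9:16 PM − 11:00 = 10:16 AM on May 6.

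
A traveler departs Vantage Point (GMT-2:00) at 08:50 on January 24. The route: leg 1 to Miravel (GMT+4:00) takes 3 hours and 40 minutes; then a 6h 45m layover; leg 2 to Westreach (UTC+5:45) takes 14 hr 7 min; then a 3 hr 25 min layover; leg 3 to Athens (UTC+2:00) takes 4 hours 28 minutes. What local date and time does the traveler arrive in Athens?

21:15 on January 25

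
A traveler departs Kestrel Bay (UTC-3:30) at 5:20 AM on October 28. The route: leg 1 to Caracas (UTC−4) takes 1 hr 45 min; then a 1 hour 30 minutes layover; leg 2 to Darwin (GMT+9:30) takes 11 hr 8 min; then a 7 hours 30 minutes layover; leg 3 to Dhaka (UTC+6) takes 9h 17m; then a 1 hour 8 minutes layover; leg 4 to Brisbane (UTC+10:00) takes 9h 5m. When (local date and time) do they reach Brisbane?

Convert departure to UTC: 5:20 AM + 3:30 = 8:50 AM UTC on Oct 28.
Add 1 hour 45 minutes leg 1 → 10:35 AM UTC.
Add 1 hour and 30 minutes layover in Caracas → 12:05 PM UTC.
Add 11 hours and 8 minutes leg 2 → 11:13 PM UTC.
Add 7 hours 30 minutes layover in Darwin → 6:43 AM UTC (Oct 29).
Add 9 hours 17 minutes leg 3 → 4:00 PM UTC.
Add 1 hour 8 minutes layover in Dhaka → 5:08 PM UTC.
Add 9 hours 5 minutes leg 4 → 2:13 AM UTC (Oct 30).
Brisbane is UTC+10:00, so local arrival = 2:13 AM + 10:00 = 12:13 PM on Oct 30.

12:13 PM on October 30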